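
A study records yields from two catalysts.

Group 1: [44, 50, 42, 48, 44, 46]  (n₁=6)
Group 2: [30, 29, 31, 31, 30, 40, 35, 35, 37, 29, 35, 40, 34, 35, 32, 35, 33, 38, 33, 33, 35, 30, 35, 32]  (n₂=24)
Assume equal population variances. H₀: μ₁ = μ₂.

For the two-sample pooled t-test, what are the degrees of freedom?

df = n₁ + n₂ − 2 = 6 + 24 − 2 = 28

degrees of freedom = 28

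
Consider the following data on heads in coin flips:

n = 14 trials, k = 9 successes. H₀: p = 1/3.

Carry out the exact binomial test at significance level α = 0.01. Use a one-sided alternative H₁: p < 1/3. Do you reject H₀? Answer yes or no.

reject H₀: no

Exact binomial: n=14, k=9, p₀=1/3=0.3333
P(X≤9) from Σ C(n,i)·p₀^i·(1−p₀)^(n−i)
p-value (one-sided, H₁ less) = 0.99596
At α=0.01: p ≥ α → fail to reject H₀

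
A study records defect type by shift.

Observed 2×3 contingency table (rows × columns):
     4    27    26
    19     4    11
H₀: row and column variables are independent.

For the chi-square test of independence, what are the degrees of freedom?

degrees of freedom = 2

df = (r−1)(c−1) = (2−1)·(3−1) = 2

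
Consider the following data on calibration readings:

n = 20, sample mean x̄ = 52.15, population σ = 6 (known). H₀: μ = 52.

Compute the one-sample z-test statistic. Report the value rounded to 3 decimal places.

test statistic = 0.112

SE = σ/√n = 6/√20 = 1.3416
z = (x̄−μ₀)/SE = (52.15−52)/1.3416 = 0.1118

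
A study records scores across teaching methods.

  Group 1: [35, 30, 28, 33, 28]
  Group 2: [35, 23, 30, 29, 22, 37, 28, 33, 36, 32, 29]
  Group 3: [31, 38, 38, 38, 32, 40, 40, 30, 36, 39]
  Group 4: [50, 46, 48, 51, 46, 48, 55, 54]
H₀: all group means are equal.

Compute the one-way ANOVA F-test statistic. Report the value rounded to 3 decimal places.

test statistic = 40.384

Group means [30.80, 30.36, 36.20, 49.75], grand mean 36.706
SSB = Σnᵢ(x̄ᵢ−x̄)² = 1980.613; SSW = ΣΣ(x−x̄ᵢ)² = 490.445
MSB = 1980.613/3 = 660.2045; MSW = 490.445/30 = 16.3482
F = MSB/MSW = 40.3840
df = (3, 30)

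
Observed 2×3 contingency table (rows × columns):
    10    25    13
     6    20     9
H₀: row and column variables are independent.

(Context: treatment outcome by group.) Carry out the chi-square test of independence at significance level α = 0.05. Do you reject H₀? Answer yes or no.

reject H₀: no

Row totals [48, 35], col totals [16, 45, 22], n=83
χ² = (10−9.25)²/9.25 + (25−26.02)²/26.02 + (13−12.72)²/12.72 + (6−6.75)²/6.75 + (20−18.98)²/18.98 + (9−9.28)²/9.28 = 0.2529
df = 2
p-value (upper-tail) = 0.88122
At α=0.05: p ≥ α → fail to reject H₀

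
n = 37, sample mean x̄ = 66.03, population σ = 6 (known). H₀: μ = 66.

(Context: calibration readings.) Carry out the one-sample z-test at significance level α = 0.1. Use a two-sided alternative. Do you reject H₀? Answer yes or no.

reject H₀: no

SE = σ/√n = 6/√37 = 0.9864
z = (x̄−μ₀)/SE = (66.03−66)/0.9864 = 0.0304
p-value (two-sided) = 0.97574
At α=0.1: p ≥ α → fail to reject H₀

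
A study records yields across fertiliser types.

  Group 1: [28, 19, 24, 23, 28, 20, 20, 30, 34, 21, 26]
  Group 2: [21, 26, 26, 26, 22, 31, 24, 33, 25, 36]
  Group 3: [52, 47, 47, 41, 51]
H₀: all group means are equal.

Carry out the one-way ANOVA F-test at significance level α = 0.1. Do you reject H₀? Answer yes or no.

reject H₀: yes

Group means [24.82, 27.00, 47.60], grand mean 30.038
SSB = Σnᵢ(x̄ᵢ−x̄)² = 1934.125; SSW = ΣΣ(x−x̄ᵢ)² = 516.836
MSB = 1934.125/2 = 967.0626; MSW = 516.836/23 = 22.4711
F = MSB/MSW = 43.0357
df = (2, 23)
p-value (upper-tail) = 0.00000
At α=0.1: p < α → reject H₀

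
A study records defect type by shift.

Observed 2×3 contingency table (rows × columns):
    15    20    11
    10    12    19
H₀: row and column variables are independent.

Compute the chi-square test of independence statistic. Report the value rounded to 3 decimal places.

Row totals [46, 41], col totals [25, 32, 30], n=87
χ² = (15−13.22)²/13.22 + (20−16.92)²/16.92 + (11−15.86)²/15.86 + (10−11.78)²/11.78 + (12−15.08)²/15.08 + (19−14.14)²/14.14 = 4.8620
df = 2

test statistic = 4.862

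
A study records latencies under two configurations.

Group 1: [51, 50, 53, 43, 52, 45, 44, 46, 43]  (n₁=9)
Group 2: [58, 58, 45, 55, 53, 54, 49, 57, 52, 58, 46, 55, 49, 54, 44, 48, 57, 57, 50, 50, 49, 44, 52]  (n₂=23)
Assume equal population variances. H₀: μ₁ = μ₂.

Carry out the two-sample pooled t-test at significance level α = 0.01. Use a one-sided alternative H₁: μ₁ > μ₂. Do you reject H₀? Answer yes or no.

reject H₀: no

x̄₁=47.444, s₁=4.035, n₁=9
x̄₂=51.913, s₂=4.641, n₂=23
s_p² = [8·4.035² + 22·4.641²]/30 = 20.1349
SE = √(s_p²·(1/9+1/23)) = 1.7643
t = (47.444−51.913)/1.7643 = -2.5328
df = 30
p-value (one-sided, H₁ greater) = 0.99161
At α=0.01: p ≥ α → fail to reject H₀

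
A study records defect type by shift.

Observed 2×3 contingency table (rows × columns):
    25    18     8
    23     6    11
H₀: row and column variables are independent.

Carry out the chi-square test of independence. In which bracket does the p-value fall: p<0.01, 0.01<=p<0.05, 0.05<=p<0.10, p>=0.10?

Row totals [51, 40], col totals [48, 24, 19], n=91
χ² = (25−26.90)²/26.90 + (18−13.45)²/13.45 + (8−10.65)²/10.65 + (23−21.10)²/21.10 + (6−10.55)²/10.55 + (11−8.35)²/8.35 = 5.3049
df = 2
p-value (upper-tail) = 0.07048
→ bracket: 0.05<=p<0.10

p-value bracket: 0.05<=p<0.10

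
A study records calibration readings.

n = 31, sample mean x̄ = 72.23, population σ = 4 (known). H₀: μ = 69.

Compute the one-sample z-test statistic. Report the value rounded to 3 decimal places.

test statistic = 4.496

SE = σ/√n = 4/√31 = 0.7184
z = (x̄−μ₀)/SE = (72.23−69)/0.7184 = 4.4960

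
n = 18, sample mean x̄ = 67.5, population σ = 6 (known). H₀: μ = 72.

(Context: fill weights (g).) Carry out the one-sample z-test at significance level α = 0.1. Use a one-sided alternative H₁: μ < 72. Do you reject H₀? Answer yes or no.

reject H₀: yes

SE = σ/√n = 6/√18 = 1.4142
z = (x̄−μ₀)/SE = (67.5−72)/1.4142 = -3.1820
p-value (one-sided, H₁ less) = 0.00073
At α=0.1: p < α → reject H₀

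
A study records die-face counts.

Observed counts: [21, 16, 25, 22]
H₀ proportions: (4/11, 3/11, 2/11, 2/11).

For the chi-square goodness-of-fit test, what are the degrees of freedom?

df = k − 1 = 4 − 1 = 3

degrees of freedom = 3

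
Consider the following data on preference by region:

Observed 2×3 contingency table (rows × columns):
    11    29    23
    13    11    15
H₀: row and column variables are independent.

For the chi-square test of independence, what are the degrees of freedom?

df = (r−1)(c−1) = (2−1)·(3−1) = 2

degrees of freedom = 2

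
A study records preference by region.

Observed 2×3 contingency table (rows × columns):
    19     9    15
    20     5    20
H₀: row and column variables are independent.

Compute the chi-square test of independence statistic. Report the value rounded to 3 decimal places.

Row totals [43, 45], col totals [39, 14, 35], n=88
χ² = (19−19.06)²/19.06 + (9−6.84)²/6.84 + (15−17.10)²/17.10 + (20−19.94)²/19.94 + (5−7.16)²/7.16 + (20−17.90)²/17.90 = 1.8383
df = 2

test statistic = 1.838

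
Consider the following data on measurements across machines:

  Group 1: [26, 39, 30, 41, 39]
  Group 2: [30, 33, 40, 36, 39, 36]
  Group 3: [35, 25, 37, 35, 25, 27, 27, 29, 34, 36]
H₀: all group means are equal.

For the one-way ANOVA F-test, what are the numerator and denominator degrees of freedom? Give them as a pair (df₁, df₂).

k = 3 groups, N = 21 total
df = (k−1, N−k) = (3−1, 21−3) = (2, 18)

degrees of freedom = [2, 18]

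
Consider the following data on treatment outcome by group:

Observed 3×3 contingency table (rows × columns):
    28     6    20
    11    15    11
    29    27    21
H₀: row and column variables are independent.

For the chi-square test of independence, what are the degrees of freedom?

df = (r−1)(c−1) = (3−1)·(3−1) = 4

degrees of freedom = 4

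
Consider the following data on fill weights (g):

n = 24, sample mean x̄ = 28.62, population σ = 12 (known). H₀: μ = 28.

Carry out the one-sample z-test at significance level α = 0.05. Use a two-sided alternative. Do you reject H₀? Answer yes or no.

reject H₀: no

SE = σ/√n = 12/√24 = 2.4495
z = (x̄−μ₀)/SE = (28.62−28)/2.4495 = 0.2531
p-value (two-sided) = 0.80018
At α=0.05: p ≥ α → fail to reject H₀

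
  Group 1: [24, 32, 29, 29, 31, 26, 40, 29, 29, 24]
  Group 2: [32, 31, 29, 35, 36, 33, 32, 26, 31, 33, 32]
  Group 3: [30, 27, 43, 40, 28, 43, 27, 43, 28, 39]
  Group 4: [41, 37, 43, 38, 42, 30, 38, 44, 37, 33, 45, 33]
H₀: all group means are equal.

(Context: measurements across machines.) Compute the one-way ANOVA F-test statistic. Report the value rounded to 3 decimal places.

Group means [29.30, 31.82, 34.80, 38.42], grand mean 33.767
SSB = Σnᵢ(x̄ᵢ−x̄)² = 511.421; SSW = ΣΣ(x−x̄ᵢ)² = 998.253
MSB = 511.421/3 = 170.4738; MSW = 998.253/39 = 25.5962
F = MSB/MSW = 6.6601
df = (3, 39)

test statistic = 6.660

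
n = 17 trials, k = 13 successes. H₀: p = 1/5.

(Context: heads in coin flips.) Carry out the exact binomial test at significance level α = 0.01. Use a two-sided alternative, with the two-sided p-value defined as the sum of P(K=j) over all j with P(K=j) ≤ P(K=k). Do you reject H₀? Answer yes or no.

Exact binomial: n=17, k=13, p₀=1/5=0.2000
P(X=j) = C(n,j)·p₀^j·(1−p₀)^(n−j); p = Σ P(X=j) over j with P(X=j) ≤ P(X=13)
p-value (two-sided) = 0.00000
At α=0.01: p < α → reject H₀

reject H₀: yes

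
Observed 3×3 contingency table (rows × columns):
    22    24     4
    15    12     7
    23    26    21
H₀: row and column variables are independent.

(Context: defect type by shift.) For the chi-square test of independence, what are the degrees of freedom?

degrees of freedom = 4

df = (r−1)(c−1) = (3−1)·(3−1) = 4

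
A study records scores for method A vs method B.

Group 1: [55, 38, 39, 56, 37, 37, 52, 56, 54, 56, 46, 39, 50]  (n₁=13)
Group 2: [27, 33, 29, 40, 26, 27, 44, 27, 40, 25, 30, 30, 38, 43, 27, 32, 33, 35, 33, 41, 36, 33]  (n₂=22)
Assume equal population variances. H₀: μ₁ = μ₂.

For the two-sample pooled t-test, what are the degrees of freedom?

df = n₁ + n₂ − 2 = 13 + 22 − 2 = 33

degrees of freedom = 33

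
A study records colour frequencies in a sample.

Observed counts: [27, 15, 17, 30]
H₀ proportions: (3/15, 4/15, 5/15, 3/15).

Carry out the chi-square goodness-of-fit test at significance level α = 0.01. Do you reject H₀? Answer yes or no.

n = 89; E_i = n·p_i = [17.80, 23.73, 29.67, 17.80]
χ² = (27−17.80)²/17.80 + (15−23.73)²/23.73 + (17−29.67)²/29.67 + (30−17.80)²/17.80 = 21.7388
df = 3
p-value (upper-tail) = 0.00007
At α=0.01: p < α → reject H₀

reject H₀: yes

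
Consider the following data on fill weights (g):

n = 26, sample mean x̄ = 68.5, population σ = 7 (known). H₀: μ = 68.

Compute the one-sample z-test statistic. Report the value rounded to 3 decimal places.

SE = σ/√n = 7/√26 = 1.3728
z = (x̄−μ₀)/SE = (68.5−68)/1.3728 = 0.3642

test statistic = 0.364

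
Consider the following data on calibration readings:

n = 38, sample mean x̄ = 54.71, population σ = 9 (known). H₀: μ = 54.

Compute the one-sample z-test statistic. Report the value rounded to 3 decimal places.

test statistic = 0.486

SE = σ/√n = 9/√38 = 1.4600
z = (x̄−μ₀)/SE = (54.71−54)/1.4600 = 0.4863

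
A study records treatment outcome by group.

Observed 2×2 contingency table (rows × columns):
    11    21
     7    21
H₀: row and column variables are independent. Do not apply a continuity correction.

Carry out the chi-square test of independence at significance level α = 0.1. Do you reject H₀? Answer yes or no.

reject H₀: no

Row totals [32, 28], col totals [18, 42], n=60
χ² = (11−9.60)²/9.60 + (21−22.40)²/22.40 + (7−8.40)²/8.40 + (21−19.60)²/19.60 = 0.6250
df = 1
p-value (upper-tail) = 0.42920
At α=0.1: p ≥ α → fail to reject H₀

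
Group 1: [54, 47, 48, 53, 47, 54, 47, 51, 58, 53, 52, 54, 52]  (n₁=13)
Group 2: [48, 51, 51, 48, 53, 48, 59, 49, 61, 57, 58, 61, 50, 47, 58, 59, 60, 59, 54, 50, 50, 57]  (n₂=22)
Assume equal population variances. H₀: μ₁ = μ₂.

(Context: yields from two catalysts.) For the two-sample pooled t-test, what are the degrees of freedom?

degrees of freedom = 33

df = n₁ + n₂ − 2 = 13 + 22 − 2 = 33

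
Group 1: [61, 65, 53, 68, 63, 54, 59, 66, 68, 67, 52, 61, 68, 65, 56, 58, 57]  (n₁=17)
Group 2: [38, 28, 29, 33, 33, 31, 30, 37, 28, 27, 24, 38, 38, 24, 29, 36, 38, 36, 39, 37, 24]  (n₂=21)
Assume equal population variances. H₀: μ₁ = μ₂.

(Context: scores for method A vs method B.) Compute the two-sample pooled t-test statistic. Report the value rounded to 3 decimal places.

test statistic = 16.545

x̄₁=61.235, s₁=5.540, n₁=17
x̄₂=32.238, s₂=5.234, n₂=21
s_p² = [16·5.540² + 20·5.234²]/36 = 28.8575
SE = √(s_p²·(1/17+1/21)) = 1.7526
t = (61.235−32.238)/1.7526 = 16.5451
df = 36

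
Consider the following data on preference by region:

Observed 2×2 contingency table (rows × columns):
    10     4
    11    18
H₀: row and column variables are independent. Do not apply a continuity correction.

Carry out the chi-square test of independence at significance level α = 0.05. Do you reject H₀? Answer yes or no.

Row totals [14, 29], col totals [21, 22], n=43
χ² = (10−6.84)²/6.84 + (4−7.16)²/7.16 + (11−14.16)²/14.16 + (18−14.84)²/14.84 = 4.2401
df = 1
p-value (upper-tail) = 0.03948
At α=0.05: p < α → reject H₀

reject H₀: yes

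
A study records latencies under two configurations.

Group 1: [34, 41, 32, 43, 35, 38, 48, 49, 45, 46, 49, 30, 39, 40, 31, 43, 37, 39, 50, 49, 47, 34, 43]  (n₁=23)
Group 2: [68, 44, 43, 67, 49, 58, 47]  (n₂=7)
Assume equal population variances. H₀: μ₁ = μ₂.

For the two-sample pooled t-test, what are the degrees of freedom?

degrees of freedom = 28

df = n₁ + n₂ − 2 = 23 + 7 − 2 = 28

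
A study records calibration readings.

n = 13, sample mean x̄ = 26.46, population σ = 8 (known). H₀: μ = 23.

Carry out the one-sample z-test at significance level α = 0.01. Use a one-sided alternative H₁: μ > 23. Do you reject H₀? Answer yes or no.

SE = σ/√n = 8/√13 = 2.2188
z = (x̄−μ₀)/SE = (26.46−23)/2.2188 = 1.5594
p-value (one-sided, H₁ greater) = 0.05945
At α=0.01: p ≥ α → fail to reject H₀

reject H₀: no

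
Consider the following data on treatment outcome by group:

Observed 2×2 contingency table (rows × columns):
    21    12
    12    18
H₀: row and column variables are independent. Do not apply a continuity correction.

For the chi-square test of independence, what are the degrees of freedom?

df = (r−1)(c−1) = (2−1)·(2−1) = 1

degrees of freedom = 1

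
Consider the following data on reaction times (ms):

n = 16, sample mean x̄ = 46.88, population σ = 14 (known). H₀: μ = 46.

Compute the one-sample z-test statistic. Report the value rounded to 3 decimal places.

test statistic = 0.251

SE = σ/√n = 14/√16 = 3.5000
z = (x̄−μ₀)/SE = (46.88−46)/3.5000 = 0.2514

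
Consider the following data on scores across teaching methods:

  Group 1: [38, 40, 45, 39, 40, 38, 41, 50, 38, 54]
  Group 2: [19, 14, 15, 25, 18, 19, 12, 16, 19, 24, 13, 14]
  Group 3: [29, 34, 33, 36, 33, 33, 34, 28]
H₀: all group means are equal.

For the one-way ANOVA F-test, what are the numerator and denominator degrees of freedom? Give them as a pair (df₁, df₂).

degrees of freedom = [2, 27]

k = 3 groups, N = 30 total
df = (k−1, N−k) = (3−1, 30−3) = (2, 27)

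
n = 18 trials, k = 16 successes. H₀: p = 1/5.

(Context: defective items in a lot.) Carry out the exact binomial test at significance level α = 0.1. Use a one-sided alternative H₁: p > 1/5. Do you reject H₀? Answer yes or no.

Exact binomial: n=18, k=16, p₀=1/5=0.2000
P(X≥16) from Σ C(n,i)·p₀^i·(1−p₀)^(n−i)
p-value (one-sided, H₁ greater) = 0.00000
At α=0.1: p < α → reject H₀

reject H₀: yes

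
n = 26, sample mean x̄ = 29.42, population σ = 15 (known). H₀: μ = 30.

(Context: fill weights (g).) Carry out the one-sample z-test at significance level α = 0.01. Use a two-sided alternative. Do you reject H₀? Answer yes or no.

SE = σ/√n = 15/√26 = 2.9417
z = (x̄−μ₀)/SE = (29.42−30)/2.9417 = -0.1972
p-value (two-sided) = 0.84370
At α=0.01: p ≥ α → fail to reject H₀

reject H₀: no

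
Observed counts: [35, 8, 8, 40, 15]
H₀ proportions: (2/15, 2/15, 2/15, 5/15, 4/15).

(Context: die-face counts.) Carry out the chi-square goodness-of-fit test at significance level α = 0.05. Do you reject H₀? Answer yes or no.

n = 106; E_i = n·p_i = [14.13, 14.13, 14.13, 35.33, 28.27]
χ² = (35−14.13)²/14.13 + (8−14.13)²/14.13 + (8−14.13)²/14.13 + (40−35.33)²/35.33 + (15−28.27)²/28.27 = 42.9741
df = 4
p-value (upper-tail) = 0.00000
At α=0.05: p < α → reject H₀

reject H₀: yes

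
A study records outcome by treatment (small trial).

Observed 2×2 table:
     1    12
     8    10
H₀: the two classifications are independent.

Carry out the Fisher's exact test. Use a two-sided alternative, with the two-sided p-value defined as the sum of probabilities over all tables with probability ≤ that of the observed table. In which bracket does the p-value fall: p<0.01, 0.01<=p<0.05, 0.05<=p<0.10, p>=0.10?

Margins: r₁=13, r₂=18, c₁=9, c₂=22, n=31
p_obs = C(13,1)·C(18,8)/C(31,9); sum pmf over tables with pmf ≤ p_obs
p-value (two-sided) = 0.04484
→ bracket: 0.01<=p<0.05

p-value bracket: 0.01<=p<0.05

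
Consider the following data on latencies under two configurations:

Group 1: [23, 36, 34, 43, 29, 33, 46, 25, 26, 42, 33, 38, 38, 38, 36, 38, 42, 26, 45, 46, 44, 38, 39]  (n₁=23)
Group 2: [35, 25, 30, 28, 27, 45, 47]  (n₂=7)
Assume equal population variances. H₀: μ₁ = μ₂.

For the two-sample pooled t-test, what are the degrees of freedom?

df = n₁ + n₂ − 2 = 23 + 7 − 2 = 28

degrees of freedom = 28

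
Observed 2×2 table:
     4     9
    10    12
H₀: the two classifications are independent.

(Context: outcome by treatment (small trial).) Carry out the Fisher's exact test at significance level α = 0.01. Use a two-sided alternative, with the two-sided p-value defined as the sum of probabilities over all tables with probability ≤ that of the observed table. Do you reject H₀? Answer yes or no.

Margins: r₁=13, r₂=22, c₁=14, c₂=21, n=35
p_obs = C(13,4)·C(22,10)/C(35,14); sum pmf over tables with pmf ≤ p_obs
p-value (two-sided) = 0.48753
At α=0.01: p ≥ α → fail to reject H₀

reject H₀: no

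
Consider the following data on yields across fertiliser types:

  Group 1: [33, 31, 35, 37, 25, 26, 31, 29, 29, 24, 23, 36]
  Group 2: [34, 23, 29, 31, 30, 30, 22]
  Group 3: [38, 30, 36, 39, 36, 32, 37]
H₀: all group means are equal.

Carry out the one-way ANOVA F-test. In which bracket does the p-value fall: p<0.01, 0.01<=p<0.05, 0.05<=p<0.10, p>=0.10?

p-value bracket: 0.01<=p<0.05

Group means [29.92, 28.43, 35.43], grand mean 31.000
SSB = Σnᵢ(x̄ᵢ−x̄)² = 197.655; SSW = ΣΣ(x−x̄ᵢ)² = 426.345
MSB = 197.655/2 = 98.8274; MSW = 426.345/23 = 18.5367
F = MSB/MSW = 5.3314
df = (2, 23)
p-value (upper-tail) = 0.01252
→ bracket: 0.01<=p<0.05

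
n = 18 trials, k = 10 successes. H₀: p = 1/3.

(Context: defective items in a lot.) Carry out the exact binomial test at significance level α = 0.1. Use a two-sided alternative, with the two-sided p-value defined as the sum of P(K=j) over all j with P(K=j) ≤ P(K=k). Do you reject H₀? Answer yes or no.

reject H₀: yes

Exact binomial: n=18, k=10, p₀=1/3=0.3333
P(X=j) = C(n,j)·p₀^j·(1−p₀)^(n−j); p = Σ P(X=j) over j with P(X=j) ≤ P(X=10)
p-value (two-sided) = 0.07600
At α=0.1: p < α → reject H₀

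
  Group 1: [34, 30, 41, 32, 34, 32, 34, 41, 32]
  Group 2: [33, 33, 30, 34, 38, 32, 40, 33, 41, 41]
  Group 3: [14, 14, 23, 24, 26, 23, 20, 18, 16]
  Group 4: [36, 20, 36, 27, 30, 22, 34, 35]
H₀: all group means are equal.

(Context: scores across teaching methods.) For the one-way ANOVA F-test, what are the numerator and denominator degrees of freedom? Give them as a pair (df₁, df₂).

degrees of freedom = [3, 32]

k = 4 groups, N = 36 total
df = (k−1, N−k) = (4−1, 36−4) = (3, 32)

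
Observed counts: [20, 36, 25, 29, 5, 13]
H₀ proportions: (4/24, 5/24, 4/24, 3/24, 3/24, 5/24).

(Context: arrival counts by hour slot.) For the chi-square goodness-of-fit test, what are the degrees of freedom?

degrees of freedom = 5

df = k − 1 = 6 − 1 = 5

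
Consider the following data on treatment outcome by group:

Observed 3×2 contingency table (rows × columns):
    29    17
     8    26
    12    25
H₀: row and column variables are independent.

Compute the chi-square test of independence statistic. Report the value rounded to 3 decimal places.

Row totals [46, 34, 37], col totals [49, 68], n=117
χ² = (29−19.26)²/19.26 + (17−26.74)²/26.74 + (8−14.24)²/14.24 + (26−19.76)²/19.76 + (12−15.50)²/15.50 + (25−21.50)²/21.50 = 14.5250
df = 2

test statistic = 14.525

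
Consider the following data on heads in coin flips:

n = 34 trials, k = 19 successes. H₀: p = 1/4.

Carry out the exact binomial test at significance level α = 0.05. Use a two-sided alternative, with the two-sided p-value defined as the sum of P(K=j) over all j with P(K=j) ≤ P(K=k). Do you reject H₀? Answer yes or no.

Exact binomial: n=34, k=19, p₀=1/4=0.2500
P(X=j) = C(n,j)·p₀^j·(1−p₀)^(n−j); p = Σ P(X=j) over j with P(X=j) ≤ P(X=19)
p-value (two-sided) = 0.00018
At α=0.05: p < α → reject H₀

reject H₀: yes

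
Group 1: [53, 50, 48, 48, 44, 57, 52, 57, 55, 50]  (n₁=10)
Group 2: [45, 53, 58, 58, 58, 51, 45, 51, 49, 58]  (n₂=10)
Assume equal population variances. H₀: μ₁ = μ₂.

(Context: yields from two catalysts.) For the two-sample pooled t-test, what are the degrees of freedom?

df = n₁ + n₂ − 2 = 10 + 10 − 2 = 18

degrees of freedom = 18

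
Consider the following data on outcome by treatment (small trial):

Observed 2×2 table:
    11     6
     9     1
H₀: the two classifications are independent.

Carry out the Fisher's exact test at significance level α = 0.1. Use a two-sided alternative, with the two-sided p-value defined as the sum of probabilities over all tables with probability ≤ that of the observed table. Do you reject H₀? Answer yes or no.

Margins: r₁=17, r₂=10, c₁=20, c₂=7, n=27
p_obs = C(17,11)·C(10,9)/C(27,20); sum pmf over tables with pmf ≤ p_obs
p-value (two-sided) = 0.20401
At α=0.1: p ≥ α → fail to reject H₀

reject H₀: no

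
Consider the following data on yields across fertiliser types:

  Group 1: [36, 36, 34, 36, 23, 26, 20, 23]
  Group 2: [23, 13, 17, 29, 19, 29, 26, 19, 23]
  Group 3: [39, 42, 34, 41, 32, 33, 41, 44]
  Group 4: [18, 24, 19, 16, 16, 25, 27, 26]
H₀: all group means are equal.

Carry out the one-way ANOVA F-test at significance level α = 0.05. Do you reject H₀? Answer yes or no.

Group means [29.25, 22.00, 38.25, 21.38], grand mean 27.545
SSB = Σnᵢ(x̄ᵢ−x̄)² = 1521.307; SSW = ΣΣ(x−x̄ᵢ)² = 868.875
MSB = 1521.307/3 = 507.1023; MSW = 868.875/29 = 29.9612
F = MSB/MSW = 16.9253
df = (3, 29)
p-value (upper-tail) = 0.00000
At α=0.05: p < α → reject H₀

reject H₀: yes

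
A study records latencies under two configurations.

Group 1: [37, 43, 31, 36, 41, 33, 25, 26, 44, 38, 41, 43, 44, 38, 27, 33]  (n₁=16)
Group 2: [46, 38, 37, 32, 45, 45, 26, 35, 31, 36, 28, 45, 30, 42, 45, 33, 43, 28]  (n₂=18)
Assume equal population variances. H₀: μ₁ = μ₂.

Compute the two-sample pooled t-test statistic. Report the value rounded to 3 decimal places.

test statistic = -0.301

x̄₁=36.250, s₁=6.476, n₁=16
x̄₂=36.944, s₂=6.915, n₂=18
s_p² = [15·6.476² + 17·6.915²]/32 = 45.0608
SE = √(s_p²·(1/16+1/18)) = 2.3064
t = (36.250−36.944)/2.3064 = -0.3011
df = 32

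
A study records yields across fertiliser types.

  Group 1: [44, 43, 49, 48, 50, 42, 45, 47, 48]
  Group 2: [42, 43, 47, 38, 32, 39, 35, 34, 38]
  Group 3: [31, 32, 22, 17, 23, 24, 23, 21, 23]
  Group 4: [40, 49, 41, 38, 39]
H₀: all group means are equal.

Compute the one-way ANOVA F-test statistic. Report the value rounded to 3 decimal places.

Group means [46.22, 38.67, 24.00, 41.40], grand mean 37.094
SSB = Σnᵢ(x̄ᵢ−x̄)² = 2407.963; SSW = ΣΣ(x−x̄ᵢ)² = 498.756
MSB = 2407.963/3 = 802.6544; MSW = 498.756/28 = 17.8127
F = MSB/MSW = 45.0608
df = (3, 28)

test statistic = 45.061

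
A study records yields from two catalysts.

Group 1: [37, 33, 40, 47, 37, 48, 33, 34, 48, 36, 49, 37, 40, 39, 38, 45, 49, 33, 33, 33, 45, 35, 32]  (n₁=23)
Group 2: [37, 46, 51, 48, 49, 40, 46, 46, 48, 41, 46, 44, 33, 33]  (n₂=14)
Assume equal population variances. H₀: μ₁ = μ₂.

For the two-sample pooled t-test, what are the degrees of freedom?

degrees of freedom = 35

df = n₁ + n₂ − 2 = 23 + 14 − 2 = 35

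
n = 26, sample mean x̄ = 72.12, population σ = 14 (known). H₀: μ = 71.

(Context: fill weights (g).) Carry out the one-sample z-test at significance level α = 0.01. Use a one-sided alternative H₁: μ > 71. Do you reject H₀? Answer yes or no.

SE = σ/√n = 14/√26 = 2.7456
z = (x̄−μ₀)/SE = (72.12−71)/2.7456 = 0.4079
p-value (one-sided, H₁ greater) = 0.34167
At α=0.01: p ≥ α → fail to reject H₀

reject H₀: no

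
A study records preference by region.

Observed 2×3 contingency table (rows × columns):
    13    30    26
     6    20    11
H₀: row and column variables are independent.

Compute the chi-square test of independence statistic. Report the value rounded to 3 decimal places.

test statistic = 1.100

Row totals [69, 37], col totals [19, 50, 37], n=106
χ² = (13−12.37)²/12.37 + (30−32.55)²/32.55 + (26−24.08)²/24.08 + (6−6.63)²/6.63 + (20−17.45)²/17.45 + (11−12.92)²/12.92 = 1.0999
df = 2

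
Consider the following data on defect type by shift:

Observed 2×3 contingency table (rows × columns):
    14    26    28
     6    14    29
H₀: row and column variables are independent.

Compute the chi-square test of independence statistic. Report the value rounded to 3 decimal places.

Row totals [68, 49], col totals [20, 40, 57], n=117
χ² = (14−11.62)²/11.62 + (26−23.25)²/23.25 + (28−33.13)²/33.13 + (6−8.38)²/8.38 + (14−16.75)²/16.75 + (29−23.87)²/23.87 = 3.8332
df = 2

test statistic = 3.833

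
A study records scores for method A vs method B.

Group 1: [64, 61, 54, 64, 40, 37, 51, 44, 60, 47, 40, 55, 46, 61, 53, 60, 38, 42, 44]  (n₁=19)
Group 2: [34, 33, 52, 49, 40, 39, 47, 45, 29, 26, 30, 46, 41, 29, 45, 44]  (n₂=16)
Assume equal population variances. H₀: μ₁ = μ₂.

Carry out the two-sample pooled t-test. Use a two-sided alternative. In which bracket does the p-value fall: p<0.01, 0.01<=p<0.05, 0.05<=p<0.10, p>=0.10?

x̄₁=50.579, s₁=9.287, n₁=19
x̄₂=39.312, s₂=8.138, n₂=16
s_p² = [18·9.287² + 15·8.138²]/33 = 77.1536
SE = √(s_p²·(1/19+1/16)) = 2.9804
t = (50.579−39.312)/2.9804 = 3.7802
df = 33
p-value (two-sided) = 0.00063
→ bracket: p<0.01

p-value bracket: p<0.01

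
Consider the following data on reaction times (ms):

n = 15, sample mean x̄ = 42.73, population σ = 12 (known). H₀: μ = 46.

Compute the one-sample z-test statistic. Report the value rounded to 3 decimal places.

test statistic = -1.055

SE = σ/√n = 12/√15 = 3.0984
z = (x̄−μ₀)/SE = (42.73−46)/3.0984 = -1.0554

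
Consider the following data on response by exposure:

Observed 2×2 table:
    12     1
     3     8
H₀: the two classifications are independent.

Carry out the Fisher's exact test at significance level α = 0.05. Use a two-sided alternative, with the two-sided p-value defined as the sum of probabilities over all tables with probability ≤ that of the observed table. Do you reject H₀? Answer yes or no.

reject H₀: yes

Margins: r₁=13, r₂=11, c₁=15, c₂=9, n=24
p_obs = C(13,12)·C(11,3)/C(24,15); sum pmf over tables with pmf ≤ p_obs
p-value (two-sided) = 0.00223
At α=0.05: p < α → reject H₀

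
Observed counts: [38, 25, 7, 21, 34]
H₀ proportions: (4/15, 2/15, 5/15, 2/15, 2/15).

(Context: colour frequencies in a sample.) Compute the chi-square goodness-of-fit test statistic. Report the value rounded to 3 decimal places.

test statistic = 52.816

n = 125; E_i = n·p_i = [33.33, 16.67, 41.67, 16.67, 16.67]
χ² = (38−33.33)²/33.33 + (25−16.67)²/16.67 + (7−41.67)²/41.67 + (21−16.67)²/16.67 + (34−16.67)²/16.67 = 52.8160
df = 4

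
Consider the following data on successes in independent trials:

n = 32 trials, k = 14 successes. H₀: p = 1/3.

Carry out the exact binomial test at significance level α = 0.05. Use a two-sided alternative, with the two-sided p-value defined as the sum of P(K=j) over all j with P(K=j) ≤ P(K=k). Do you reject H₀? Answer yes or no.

reject H₀: no

Exact binomial: n=32, k=14, p₀=1/3=0.3333
P(X=j) = C(n,j)·p₀^j·(1−p₀)^(n−j); p = Σ P(X=j) over j with P(X=j) ≤ P(X=14)
p-value (two-sided) = 0.25969
At α=0.05: p ≥ α → fail to reject H₀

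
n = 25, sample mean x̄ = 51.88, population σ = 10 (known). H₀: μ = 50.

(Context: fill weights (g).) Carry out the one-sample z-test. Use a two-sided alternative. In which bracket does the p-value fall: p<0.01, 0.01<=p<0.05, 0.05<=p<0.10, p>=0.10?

SE = σ/√n = 10/√25 = 2.0000
z = (x̄−μ₀)/SE = (51.88−50)/2.0000 = 0.9400
p-value (two-sided) = 0.34722
→ bracket: p>=0.10

p-value bracket: p>=0.10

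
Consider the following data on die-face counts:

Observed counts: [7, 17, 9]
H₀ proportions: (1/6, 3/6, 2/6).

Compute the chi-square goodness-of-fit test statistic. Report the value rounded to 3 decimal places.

test statistic = 0.788

n = 33; E_i = n·p_i = [5.50, 16.50, 11.00]
χ² = (7−5.50)²/5.50 + (17−16.50)²/16.50 + (9−11.00)²/11.00 = 0.7879
df = 2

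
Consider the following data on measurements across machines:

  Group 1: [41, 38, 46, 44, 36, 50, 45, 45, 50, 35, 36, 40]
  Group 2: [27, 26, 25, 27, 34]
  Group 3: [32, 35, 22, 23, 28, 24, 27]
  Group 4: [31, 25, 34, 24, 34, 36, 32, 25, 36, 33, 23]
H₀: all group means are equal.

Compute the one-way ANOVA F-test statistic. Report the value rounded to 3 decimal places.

Group means [42.17, 27.80, 27.29, 30.27], grand mean 33.400
SSB = Σnᵢ(x̄ᵢ−x̄)² = 1448.323; SSW = ΣΣ(x−x̄ᵢ)² = 750.077
MSB = 1448.323/3 = 482.7743; MSW = 750.077/31 = 24.1960
F = MSB/MSW = 19.9526
df = (3, 31)

test statistic = 19.953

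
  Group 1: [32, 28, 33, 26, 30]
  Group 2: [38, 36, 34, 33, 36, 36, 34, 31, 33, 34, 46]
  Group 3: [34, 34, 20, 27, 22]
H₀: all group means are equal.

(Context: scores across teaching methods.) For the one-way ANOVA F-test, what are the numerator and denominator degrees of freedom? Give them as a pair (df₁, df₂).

k = 3 groups, N = 21 total
df = (k−1, N−k) = (3−1, 21−3) = (2, 18)

degrees of freedom = [2, 18]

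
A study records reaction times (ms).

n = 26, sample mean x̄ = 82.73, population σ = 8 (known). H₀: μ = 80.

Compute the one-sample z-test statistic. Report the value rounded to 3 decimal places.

test statistic = 1.740

SE = σ/√n = 8/√26 = 1.5689
z = (x̄−μ₀)/SE = (82.73−80)/1.5689 = 1.7400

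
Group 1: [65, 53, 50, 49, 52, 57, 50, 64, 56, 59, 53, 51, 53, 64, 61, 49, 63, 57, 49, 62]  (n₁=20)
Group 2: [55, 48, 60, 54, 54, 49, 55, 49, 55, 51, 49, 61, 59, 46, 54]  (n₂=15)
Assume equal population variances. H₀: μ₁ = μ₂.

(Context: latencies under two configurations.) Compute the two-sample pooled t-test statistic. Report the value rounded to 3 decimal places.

test statistic = 1.444

x̄₁=55.850, s₁=5.696, n₁=20
x̄₂=53.267, s₂=4.543, n₂=15
s_p² = [19·5.696² + 14·4.543²]/33 = 27.4389
SE = √(s_p²·(1/20+1/15)) = 1.7892
t = (55.850−53.267)/1.7892 = 1.4439
df = 33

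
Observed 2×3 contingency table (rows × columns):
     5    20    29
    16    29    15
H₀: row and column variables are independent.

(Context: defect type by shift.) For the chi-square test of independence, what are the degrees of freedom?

degrees of freedom = 2

df = (r−1)(c−1) = (2−1)·(3−1) = 2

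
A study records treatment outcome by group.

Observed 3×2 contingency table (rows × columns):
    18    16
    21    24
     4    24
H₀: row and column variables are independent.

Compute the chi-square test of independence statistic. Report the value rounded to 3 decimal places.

test statistic = 10.902

Row totals [34, 45, 28], col totals [43, 64], n=107
χ² = (18−13.66)²/13.66 + (16−20.34)²/20.34 + (21−18.08)²/18.08 + (24−26.92)²/26.92 + (4−11.25)²/11.25 + (24−16.75)²/16.75 = 10.9018
df = 2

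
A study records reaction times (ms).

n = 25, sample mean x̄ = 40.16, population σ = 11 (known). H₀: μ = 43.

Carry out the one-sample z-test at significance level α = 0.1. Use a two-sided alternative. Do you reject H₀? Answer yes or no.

SE = σ/√n = 11/√25 = 2.2000
z = (x̄−μ₀)/SE = (40.16−43)/2.2000 = -1.2909
p-value (two-sided) = 0.19674
At α=0.1: p ≥ α → fail to reject H₀

reject H₀: no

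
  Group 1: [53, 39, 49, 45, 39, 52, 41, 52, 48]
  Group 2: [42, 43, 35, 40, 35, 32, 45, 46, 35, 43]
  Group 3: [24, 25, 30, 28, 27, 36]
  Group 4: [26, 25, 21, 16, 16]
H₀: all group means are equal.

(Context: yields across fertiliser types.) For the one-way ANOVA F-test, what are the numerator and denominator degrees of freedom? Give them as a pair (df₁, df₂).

degrees of freedom = [3, 26]

k = 4 groups, N = 30 total
df = (k−1, N−k) = (4−1, 30−4) = (3, 26)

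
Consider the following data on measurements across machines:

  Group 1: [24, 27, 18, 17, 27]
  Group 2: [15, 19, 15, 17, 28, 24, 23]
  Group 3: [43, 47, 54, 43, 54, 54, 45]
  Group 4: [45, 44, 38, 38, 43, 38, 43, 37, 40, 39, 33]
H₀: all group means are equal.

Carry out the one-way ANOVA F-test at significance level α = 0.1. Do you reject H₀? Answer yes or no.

Group means [22.60, 20.14, 48.57, 39.82], grand mean 34.400
SSB = Σnᵢ(x̄ᵢ−x̄)² = 3847.792; SSW = ΣΣ(x−x̄ᵢ)² = 537.408
MSB = 3847.792/3 = 1282.5974; MSW = 537.408/26 = 20.6695
F = MSB/MSW = 62.0526
df = (3, 26)
p-value (upper-tail) = 0.00000
At α=0.1: p < α → reject H₀

reject H₀: yes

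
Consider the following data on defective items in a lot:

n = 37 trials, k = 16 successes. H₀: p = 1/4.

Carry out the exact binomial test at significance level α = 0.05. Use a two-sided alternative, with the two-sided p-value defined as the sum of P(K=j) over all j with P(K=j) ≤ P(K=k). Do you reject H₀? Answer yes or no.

reject H₀: yes

Exact binomial: n=37, k=16, p₀=1/4=0.2500
P(X=j) = C(n,j)·p₀^j·(1−p₀)^(n−j); p = Σ P(X=j) over j with P(X=j) ≤ P(X=16)
p-value (two-sided) = 0.02060
At α=0.05: p < α → reject H₀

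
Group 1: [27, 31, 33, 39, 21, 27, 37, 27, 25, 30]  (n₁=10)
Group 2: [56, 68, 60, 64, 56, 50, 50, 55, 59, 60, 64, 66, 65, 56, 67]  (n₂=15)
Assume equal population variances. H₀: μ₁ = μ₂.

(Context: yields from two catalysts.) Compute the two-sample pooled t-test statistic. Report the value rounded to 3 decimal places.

x̄₁=29.700, s₁=5.498, n₁=10
x̄₂=59.733, s₂=5.849, n₂=15
s_p² = [9·5.498² + 14·5.849²]/23 = 32.6536
SE = √(s_p²·(1/10+1/15)) = 2.3329
t = (29.700−59.733)/2.3329 = -12.8740
df = 23

test statistic = -12.874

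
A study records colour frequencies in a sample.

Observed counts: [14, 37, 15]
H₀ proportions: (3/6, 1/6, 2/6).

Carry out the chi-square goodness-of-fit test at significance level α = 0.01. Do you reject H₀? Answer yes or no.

reject H₀: yes

n = 66; E_i = n·p_i = [33.00, 11.00, 22.00]
χ² = (14−33.00)²/33.00 + (37−11.00)²/11.00 + (15−22.00)²/22.00 = 74.6212
df = 2
p-value (upper-tail) = 0.00000
At α=0.01: p < α → reject H₀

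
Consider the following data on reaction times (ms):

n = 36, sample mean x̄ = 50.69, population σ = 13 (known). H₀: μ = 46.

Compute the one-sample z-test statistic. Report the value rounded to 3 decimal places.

SE = σ/√n = 13/√36 = 2.1667
z = (x̄−μ₀)/SE = (50.69−46)/2.1667 = 2.1646

test statistic = 2.165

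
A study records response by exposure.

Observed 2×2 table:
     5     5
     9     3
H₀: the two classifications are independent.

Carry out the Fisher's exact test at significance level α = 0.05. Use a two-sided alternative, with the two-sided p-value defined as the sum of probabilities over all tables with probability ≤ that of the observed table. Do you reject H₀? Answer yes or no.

reject H₀: no

Margins: r₁=10, r₂=12, c₁=14, c₂=8, n=22
p_obs = C(10,5)·C(12,9)/C(22,14); sum pmf over tables with pmf ≤ p_obs
p-value (two-sided) = 0.37771
At α=0.05: p ≥ α → fail to reject H₀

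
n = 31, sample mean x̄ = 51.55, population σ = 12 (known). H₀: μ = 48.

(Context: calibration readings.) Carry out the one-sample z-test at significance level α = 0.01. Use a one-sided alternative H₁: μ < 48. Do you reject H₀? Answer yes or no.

reject H₀: no

SE = σ/√n = 12/√31 = 2.1553
z = (x̄−μ₀)/SE = (51.55−48)/2.1553 = 1.6471
p-value (one-sided, H₁ less) = 0.95023
At α=0.01: p ≥ α → fail to reject H₀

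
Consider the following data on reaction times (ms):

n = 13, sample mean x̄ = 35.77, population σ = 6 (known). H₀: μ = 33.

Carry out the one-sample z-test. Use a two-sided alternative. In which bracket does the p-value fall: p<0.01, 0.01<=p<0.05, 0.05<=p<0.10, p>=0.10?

SE = σ/√n = 6/√13 = 1.6641
z = (x̄−μ₀)/SE = (35.77−33)/1.6641 = 1.6646
p-value (two-sided) = 0.09600
→ bracket: 0.05<=p<0.10

p-value bracket: 0.05<=p<0.10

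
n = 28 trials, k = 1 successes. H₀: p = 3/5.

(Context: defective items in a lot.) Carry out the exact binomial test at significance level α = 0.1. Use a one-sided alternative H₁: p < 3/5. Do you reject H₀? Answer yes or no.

reject H₀: yes

Exact binomial: n=28, k=1, p₀=3/5=0.6000
P(X≤1) from Σ C(n,i)·p₀^i·(1−p₀)^(n−i)
p-value (one-sided, H₁ less) = 0.00000
At α=0.1: p < α → reject H₀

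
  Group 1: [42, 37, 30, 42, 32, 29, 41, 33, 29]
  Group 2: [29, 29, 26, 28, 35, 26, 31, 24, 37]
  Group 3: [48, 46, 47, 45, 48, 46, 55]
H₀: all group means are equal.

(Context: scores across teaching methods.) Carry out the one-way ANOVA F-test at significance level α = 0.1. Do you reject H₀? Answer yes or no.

reject H₀: yes

Group means [35.00, 29.44, 47.86], grand mean 36.600
SSB = Σnᵢ(x̄ᵢ−x̄)² = 1370.921; SSW = ΣΣ(x−x̄ᵢ)² = 461.079
MSB = 1370.921/2 = 685.4603; MSW = 461.079/22 = 20.9582
F = MSB/MSW = 32.7061
df = (2, 22)
p-value (upper-tail) = 0.00000
At α=0.1: p < α → reject H₀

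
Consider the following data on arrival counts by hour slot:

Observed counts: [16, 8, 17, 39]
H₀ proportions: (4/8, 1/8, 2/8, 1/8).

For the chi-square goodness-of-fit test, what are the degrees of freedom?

df = k − 1 = 4 − 1 = 3

degrees of freedom = 3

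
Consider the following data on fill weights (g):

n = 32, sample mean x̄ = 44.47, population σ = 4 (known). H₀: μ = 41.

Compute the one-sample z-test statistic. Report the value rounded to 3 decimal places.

SE = σ/√n = 4/√32 = 0.7071
z = (x̄−μ₀)/SE = (44.47−41)/0.7071 = 4.9073

test statistic = 4.907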